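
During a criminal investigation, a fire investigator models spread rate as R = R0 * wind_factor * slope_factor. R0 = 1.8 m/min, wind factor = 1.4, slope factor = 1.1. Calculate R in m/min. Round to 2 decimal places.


Fire spread rate calculation:
R = R0 * wind_factor * slope_factor
= 1.8 * 1.4 * 1.1
= 2.52 * 1.1
= 2.77 m/min

2.77


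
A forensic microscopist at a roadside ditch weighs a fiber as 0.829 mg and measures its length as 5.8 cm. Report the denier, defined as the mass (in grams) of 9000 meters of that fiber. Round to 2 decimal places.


Denier calculation:
Mass in grams = 0.829 mg / 1000 = 0.000829 g
Length in meters = 5.8 cm / 100 = 0.058 m
Linear density = mass / length = 0.000829 / 0.058 = 0.0142931 g/m
Denier = (g/m) * 9000 = 0.0142931 * 9000 = 128.64

128.64


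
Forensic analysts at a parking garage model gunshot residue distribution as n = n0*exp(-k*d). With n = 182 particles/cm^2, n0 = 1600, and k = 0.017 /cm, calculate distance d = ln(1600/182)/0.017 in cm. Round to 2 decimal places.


GSR distance calculation:
n0/n = 1600 / 182 = 8.791209
ln(n0/n) = 2.173752
d = 2.173752 / 0.017 = 127.87 cm

127.87


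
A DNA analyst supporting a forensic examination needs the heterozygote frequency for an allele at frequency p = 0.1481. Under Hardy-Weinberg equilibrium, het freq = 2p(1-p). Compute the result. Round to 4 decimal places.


Hardy-Weinberg heterozygote frequency:
q = 1 - p = 1 - 0.1481 = 0.8519
2pq = 2 * 0.1481 * 0.8519 = 0.2523

0.2523


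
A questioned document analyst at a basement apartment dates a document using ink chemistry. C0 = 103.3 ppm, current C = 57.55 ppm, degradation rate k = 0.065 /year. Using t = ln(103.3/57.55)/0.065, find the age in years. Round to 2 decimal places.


Document age estimation:
C0/C = 103.3 / 57.55 = 1.794961
ln(C0/C) = 0.584983
t = 0.584983 / 0.065 = 9.00 years

9.00


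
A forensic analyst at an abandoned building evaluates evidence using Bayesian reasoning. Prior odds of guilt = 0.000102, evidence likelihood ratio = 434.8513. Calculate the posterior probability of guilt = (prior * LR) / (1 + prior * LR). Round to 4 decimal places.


Bayesian evidence evaluation:
Posterior odds = prior_odds * LR = 0.000102 * 434.8513 = 0.04435483
Posterior probability = posterior_odds / (1 + posterior_odds)
= 0.04435483 / (1 + 0.04435483)
= 0.04435483 / 1.04435483
= 0.0425

0.0425


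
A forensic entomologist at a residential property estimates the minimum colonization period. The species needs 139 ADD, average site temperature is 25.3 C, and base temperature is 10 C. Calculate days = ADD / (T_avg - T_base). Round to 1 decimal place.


Insect development time:
Effective temperature = avg_temp - T_base = 25.3 - 10 = 15.3 C
Days = ADD / effective_temp = 139 / 15.3 = 9.1 days

9.1


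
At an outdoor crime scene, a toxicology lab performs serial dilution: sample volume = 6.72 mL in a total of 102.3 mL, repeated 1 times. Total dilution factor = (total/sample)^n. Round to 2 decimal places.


Dilution factor calculation:
Single dilution = V_total / V_sample = 102.3 / 6.72 ≈ 15.223214
Number of dilutions = 1
Total DF = (102.3 / 6.72)^1 (full precision, rounded at the end) = 15.22

15.22


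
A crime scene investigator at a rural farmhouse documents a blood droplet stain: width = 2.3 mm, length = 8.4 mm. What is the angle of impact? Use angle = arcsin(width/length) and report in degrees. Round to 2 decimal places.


Blood spatter impact angle calculation:
width / length = 2.3 / 8.4 = 0.27381
angle = arcsin(0.27381)
angle = 15.89 degrees

15.89


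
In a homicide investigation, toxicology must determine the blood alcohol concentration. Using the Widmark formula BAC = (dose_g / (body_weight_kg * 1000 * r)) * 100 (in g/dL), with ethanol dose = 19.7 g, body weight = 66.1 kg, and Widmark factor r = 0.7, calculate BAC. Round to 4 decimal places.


Applying the Widmark formula:
BAC = (dose_g / (body_wt * 1000 * r)) * 100
Denominator = 66.1 * 1000 * 0.7 = 46270
BAC = (19.7 / 46270) * 100
BAC = 0.0426 g/dL

0.0426


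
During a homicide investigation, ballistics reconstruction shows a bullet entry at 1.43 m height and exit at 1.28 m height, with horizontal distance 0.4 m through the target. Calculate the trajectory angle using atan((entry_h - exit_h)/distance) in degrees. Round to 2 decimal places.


Bullet trajectory angle:
Height difference = 1.43 - 1.28 = 0.15 m
angle = atan(0.15 / 0.4)
angle = atan(0.375)
angle = 20.56 degrees

20.56


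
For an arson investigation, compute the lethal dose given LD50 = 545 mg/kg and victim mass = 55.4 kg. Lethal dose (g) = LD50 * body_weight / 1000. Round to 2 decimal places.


Lethal dose calculation:
Lethal dose = LD50 * body_weight / 1000
= 545 * 55.4 / 1000
= 30193 / 1000
= 30.19 g

30.19


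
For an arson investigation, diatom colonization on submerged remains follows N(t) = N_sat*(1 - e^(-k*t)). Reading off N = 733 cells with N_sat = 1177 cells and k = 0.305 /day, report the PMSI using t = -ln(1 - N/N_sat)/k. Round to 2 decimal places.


PMSI from diatom colonization curve:
N / N_sat = 733 / 1177 = 0.62277
1 - N/N_sat = 0.37723
ln(1 - N/N_sat) = -0.9749
t = -ln(1 - N/N_sat) / k = -(-0.9749) / 0.305 = 3.20 days

3.20


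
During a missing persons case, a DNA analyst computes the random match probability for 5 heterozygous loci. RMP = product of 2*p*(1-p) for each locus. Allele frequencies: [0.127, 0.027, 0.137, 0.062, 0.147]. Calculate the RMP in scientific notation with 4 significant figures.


Computing RMP for 5 loci:
Locus 1: 2 * 0.127 * 0.873 = 0.221742
Locus 2: 2 * 0.027 * 0.973 = 0.052542
Locus 3: 2 * 0.137 * 0.863 = 0.236462
Locus 4: 2 * 0.062 * 0.938 = 0.116312
Locus 5: 2 * 0.147 * 0.853 = 0.250782
RMP = 8.036e-05

8.036e-05


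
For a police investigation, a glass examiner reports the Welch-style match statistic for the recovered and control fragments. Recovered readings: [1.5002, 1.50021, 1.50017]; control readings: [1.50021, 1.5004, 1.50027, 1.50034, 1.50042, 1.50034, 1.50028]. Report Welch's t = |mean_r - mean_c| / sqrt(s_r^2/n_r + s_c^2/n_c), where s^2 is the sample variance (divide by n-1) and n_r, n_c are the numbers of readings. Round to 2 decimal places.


Welch's t-criterion for glass RI comparison:
Recovered mean = sum / n_r = 4.50058 / 3 = 1.5001933
Control mean = sum / n_c = 10.50226 / 7 = 1.5003229
Recovered sample variance s_r^2 = 4.33333e-10
Control sample variance s_c^2 = 5.55714e-09
Welch SE (unpooled) = sqrt(s_r^2/n_r + s_c^2/n_c) = sqrt(1.44444e-10 + 7.93878e-10) = sqrt(9.38322e-10) = 3.0632e-05
|mean_r - mean_c| = 0.000129524
t = 0.000129524 / 3.0632e-05 = 4.23

4.23


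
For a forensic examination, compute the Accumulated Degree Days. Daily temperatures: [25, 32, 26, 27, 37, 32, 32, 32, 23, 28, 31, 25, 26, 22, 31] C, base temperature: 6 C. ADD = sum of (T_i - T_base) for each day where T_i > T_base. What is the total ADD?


Computing ADD day by day:
Day 1: max(0, 25 - 6) = 19
Day 2: max(0, 32 - 6) = 26
Day 3: max(0, 26 - 6) = 20
Day 4: max(0, 27 - 6) = 21
Day 5: max(0, 37 - 6) = 31
Day 6: max(0, 32 - 6) = 26
Day 7: max(0, 32 - 6) = 26
Day 8: max(0, 32 - 6) = 26
Day 9: max(0, 23 - 6) = 17
Day 10: max(0, 28 - 6) = 22
Day 11: max(0, 31 - 6) = 25
Day 12: max(0, 25 - 6) = 19
Day 13: max(0, 26 - 6) = 20
Day 14: max(0, 22 - 6) = 16
Day 15: max(0, 31 - 6) = 25
Total ADD = 339

339


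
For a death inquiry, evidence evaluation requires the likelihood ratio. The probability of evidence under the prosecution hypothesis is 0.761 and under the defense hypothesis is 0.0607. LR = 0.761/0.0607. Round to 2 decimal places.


Likelihood ratio calculation:
LR = P(E|Hp) / P(E|Hd)
LR = 0.761 / 0.0607
LR = 12.54

12.54


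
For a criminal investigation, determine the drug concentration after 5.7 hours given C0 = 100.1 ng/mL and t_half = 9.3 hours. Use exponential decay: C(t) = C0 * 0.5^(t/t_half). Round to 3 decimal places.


Drug concentration decay:
Number of half-lives = t / t_half = 5.7 / 9.3 = 0.612903
Decay factor = 0.5^0.612903 = 0.65387964
C(t) = 100.1 * 0.65387964 = 65.453 ng/mL

65.453


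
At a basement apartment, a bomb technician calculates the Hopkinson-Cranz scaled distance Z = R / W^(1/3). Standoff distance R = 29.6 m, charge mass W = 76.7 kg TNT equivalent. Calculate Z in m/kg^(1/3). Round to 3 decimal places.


Scaled distance calculation:
W^(1/3) = 76.7^(1/3) = 4.248789
Z = R / W^(1/3) = 29.6 / 4.248789
Z = 6.967 m/kg^(1/3)

6.967


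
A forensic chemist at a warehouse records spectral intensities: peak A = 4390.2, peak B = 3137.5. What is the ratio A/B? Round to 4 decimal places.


Spectral peak ratio:
Peak A = 4390.2 counts
Peak B = 3137.5 counts
Ratio = 4390.2 / 3137.5 = 1.3993

1.3993


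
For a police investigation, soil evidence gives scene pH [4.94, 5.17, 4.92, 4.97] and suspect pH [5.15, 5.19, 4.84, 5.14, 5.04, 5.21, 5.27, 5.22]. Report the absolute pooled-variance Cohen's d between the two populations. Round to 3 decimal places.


Pooled-variance Cohen's d for soil pH comparison:
Scene mean = 20 / 4 = 5
Suspect mean = 41.06 / 8 = 5.1325
Scene sample variance s_s^2 = 0.013267
Suspect sample variance s_c^2 = 0.018621
Pooled variance = ((n_s-1)*s_s^2 + (n_c-1)*s_c^2) / (n_s + n_c - 2) = 0.017015
Pooled SD = sqrt(0.017015) = 0.130442
Mean difference = -0.1325
|d| = |-0.1325| / 0.130442 = 1.016

1.016


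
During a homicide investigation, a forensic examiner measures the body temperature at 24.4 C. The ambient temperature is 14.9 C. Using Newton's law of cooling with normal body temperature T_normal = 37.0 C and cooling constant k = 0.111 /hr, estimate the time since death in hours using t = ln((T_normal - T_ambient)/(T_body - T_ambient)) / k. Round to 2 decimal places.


Using Newton's law of cooling:
t = ln((T_normal - T_ambient) / (T_body - T_ambient)) / k
T_normal - T_ambient = 22.1
T_body - T_ambient = 9.5
Ratio = 2.326316
ln(ratio) = 0.844286
t = 0.844286 / 0.111 = 7.61 hours

7.61


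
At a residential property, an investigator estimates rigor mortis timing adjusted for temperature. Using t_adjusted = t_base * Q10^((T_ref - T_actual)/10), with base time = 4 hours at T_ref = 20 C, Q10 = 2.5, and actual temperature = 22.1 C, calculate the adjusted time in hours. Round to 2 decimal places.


Rigor mortis time adjustment:
Exponent = (T_ref - T_actual) / 10 = (20 - 22.1) / 10 = -0.21
Q10 factor = 2.5^-0.21 = 0.82496
t_adjusted = 4 * 0.82496 = 3.30 hours

3.30


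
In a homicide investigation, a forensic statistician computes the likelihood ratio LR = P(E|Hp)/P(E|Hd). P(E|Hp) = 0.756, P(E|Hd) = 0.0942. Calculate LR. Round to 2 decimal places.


Likelihood ratio calculation:
LR = P(E|Hp) / P(E|Hd)
LR = 0.756 / 0.0942
LR = 8.03

8.03


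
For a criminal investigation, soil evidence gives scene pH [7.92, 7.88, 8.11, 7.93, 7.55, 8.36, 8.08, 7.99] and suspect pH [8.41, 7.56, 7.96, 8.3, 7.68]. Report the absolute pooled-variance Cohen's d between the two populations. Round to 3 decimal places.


Pooled-variance Cohen's d for soil pH comparison:
Scene mean = 63.82 / 8 = 7.9775
Suspect mean = 39.91 / 5 = 7.982
Scene sample variance s_s^2 = 0.053193
Suspect sample variance s_c^2 = 0.13852
Pooled variance = ((n_s-1)*s_s^2 + (n_c-1)*s_c^2) / (n_s + n_c - 2) = 0.084221
Pooled SD = sqrt(0.084221) = 0.290209
Mean difference = -0.0045
|d| = |-0.0045| / 0.290209 = 0.016

0.016


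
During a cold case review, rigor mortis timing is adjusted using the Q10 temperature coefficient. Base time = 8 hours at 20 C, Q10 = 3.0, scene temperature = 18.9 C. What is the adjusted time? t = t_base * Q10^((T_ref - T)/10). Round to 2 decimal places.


Rigor mortis time adjustment:
Exponent = (T_ref - T_actual) / 10 = (20 - 18.9) / 10 = 0.11
Q10 factor = 3.0^0.11 = 1.12845
t_adjusted = 8 * 1.12845 = 9.03 hours

9.03


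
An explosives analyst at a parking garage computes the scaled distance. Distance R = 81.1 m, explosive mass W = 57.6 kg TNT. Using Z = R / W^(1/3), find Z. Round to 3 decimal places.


Scaled distance calculation:
W^(1/3) = 57.6^(1/3) = 3.861958
Z = R / W^(1/3) = 81.1 / 3.861958
Z = 21.000 m/kg^(1/3)

21.000


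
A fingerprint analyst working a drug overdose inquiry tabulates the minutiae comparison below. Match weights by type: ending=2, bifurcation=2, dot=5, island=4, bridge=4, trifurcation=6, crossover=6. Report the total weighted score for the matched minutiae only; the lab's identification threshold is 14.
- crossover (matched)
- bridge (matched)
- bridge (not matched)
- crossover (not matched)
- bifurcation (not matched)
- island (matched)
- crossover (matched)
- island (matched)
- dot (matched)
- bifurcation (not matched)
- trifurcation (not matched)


Weighted minutiae match score:
  crossover: matched, +6 (running total 6)
  bridge: matched, +4 (running total 10)
  bridge: not matched, +0
  crossover: not matched, +0
  bifurcation: not matched, +0
  island: matched, +4 (running total 14)
  crossover: matched, +6 (running total 20)
  island: matched, +4 (running total 24)
  dot: matched, +5 (running total 29)
  bifurcation: not matched, +0
  trifurcation: not matched, +0
Total score = 29
Threshold = 14; verdict = identification

29


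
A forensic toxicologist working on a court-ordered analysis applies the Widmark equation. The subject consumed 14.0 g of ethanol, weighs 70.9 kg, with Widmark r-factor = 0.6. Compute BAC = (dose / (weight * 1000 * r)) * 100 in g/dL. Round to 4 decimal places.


Applying the Widmark formula:
BAC = (dose_g / (body_wt * 1000 * r)) * 100
Denominator = 70.9 * 1000 * 0.6 = 42540
BAC = (14.0 / 42540) * 100
BAC = 0.0329 g/dL

0.0329


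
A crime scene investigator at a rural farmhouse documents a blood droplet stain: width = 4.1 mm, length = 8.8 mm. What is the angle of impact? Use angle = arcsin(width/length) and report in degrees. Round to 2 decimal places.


Blood spatter impact angle calculation:
width / length = 4.1 / 8.8 = 0.465909
angle = arcsin(0.465909)
angle = 27.77 degrees

27.77


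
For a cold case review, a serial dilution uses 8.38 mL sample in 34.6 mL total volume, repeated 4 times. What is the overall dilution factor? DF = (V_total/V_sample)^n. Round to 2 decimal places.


Dilution factor calculation:
Single dilution = V_total / V_sample = 34.6 / 8.38 ≈ 4.128878
Number of dilutions = 4
Total DF = (34.6 / 8.38)^4 (full precision, rounded at the end) = 290.62

290.62


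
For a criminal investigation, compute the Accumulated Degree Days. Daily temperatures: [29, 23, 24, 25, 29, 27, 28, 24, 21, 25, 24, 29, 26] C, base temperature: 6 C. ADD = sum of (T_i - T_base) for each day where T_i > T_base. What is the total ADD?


Computing ADD day by day:
Day 1: max(0, 29 - 6) = 23
Day 2: max(0, 23 - 6) = 17
Day 3: max(0, 24 - 6) = 18
Day 4: max(0, 25 - 6) = 19
Day 5: max(0, 29 - 6) = 23
Day 6: max(0, 27 - 6) = 21
Day 7: max(0, 28 - 6) = 22
Day 8: max(0, 24 - 6) = 18
Day 9: max(0, 21 - 6) = 15
Day 10: max(0, 25 - 6) = 19
Day 11: max(0, 24 - 6) = 18
Day 12: max(0, 29 - 6) = 23
Day 13: max(0, 26 - 6) = 20
Total ADD = 256

256


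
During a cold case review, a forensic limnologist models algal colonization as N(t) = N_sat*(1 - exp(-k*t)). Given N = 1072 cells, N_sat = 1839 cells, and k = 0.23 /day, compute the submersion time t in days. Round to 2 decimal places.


PMSI from diatom colonization curve:
N / N_sat = 1072 / 1839 = 0.582926
1 - N/N_sat = 0.417074
ln(1 - N/N_sat) = -0.874492
t = -ln(1 - N/N_sat) / k = -(-0.874492) / 0.23 = 3.80 days

3.80


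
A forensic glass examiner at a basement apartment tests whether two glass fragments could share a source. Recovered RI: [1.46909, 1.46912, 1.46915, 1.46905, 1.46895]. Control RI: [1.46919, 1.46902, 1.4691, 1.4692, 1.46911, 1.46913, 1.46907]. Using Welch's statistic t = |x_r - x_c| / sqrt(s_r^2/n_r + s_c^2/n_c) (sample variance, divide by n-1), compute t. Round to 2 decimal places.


Welch's t-criterion for glass RI comparison:
Recovered mean = sum / n_r = 7.34536 / 5 = 1.469072
Control mean = sum / n_c = 10.28382 / 7 = 1.4691171
Recovered sample variance s_r^2 = 6.02e-09
Control sample variance s_c^2 = 4.05714e-09
Welch SE (unpooled) = sqrt(s_r^2/n_r + s_c^2/n_c) = sqrt(1.204e-09 + 5.79592e-10) = sqrt(1.78359e-09) = 4.22326e-05
|mean_r - mean_c| = 4.51429e-05
t = 4.51429e-05 / 4.22326e-05 = 1.07

1.07


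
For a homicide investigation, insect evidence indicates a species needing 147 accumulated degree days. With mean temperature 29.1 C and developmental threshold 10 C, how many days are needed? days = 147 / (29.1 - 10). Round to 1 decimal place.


Insect development time:
Effective temperature = avg_temp - T_base = 29.1 - 10 = 19.1 C
Days = ADD / effective_temp = 147 / 19.1 = 7.7 days

7.7


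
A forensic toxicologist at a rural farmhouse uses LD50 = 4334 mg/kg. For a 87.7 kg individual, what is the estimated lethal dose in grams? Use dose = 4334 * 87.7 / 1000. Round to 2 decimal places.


Lethal dose calculation:
Lethal dose = LD50 * body_weight / 1000
= 4334 * 87.7 / 1000
= 380091.8 / 1000
= 380.09 g

380.09


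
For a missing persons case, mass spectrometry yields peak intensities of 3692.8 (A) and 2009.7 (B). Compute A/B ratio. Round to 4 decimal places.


Spectral peak ratio:
Peak A = 3692.8 counts
Peak B = 2009.7 counts
Ratio = 3692.8 / 2009.7 = 1.8375

1.8375


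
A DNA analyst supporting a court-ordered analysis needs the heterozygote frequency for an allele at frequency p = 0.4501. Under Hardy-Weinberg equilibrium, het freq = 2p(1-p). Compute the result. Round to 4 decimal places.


Hardy-Weinberg heterozygote frequency:
q = 1 - p = 1 - 0.4501 = 0.5499
2pq = 2 * 0.4501 * 0.5499 = 0.4950

0.4950


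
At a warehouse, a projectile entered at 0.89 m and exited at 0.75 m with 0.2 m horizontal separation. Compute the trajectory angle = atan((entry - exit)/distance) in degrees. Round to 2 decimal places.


Bullet trajectory angle:
Height difference = 0.89 - 0.75 = 0.14 m
angle = atan(0.14 / 0.2)
angle = atan(0.7)
angle = 34.99 degrees

34.99


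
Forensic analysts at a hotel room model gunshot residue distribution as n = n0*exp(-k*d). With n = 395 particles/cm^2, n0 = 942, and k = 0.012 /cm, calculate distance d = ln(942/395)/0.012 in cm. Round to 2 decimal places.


GSR distance calculation:
n0/n = 942 / 395 = 2.38481
ln(n0/n) = 0.869119
d = 0.869119 / 0.012 = 72.43 cm

72.43


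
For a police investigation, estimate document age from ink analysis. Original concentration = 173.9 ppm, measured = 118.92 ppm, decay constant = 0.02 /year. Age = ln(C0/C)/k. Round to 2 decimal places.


Document age estimation:
C0/C = 173.9 / 118.92 = 1.462328
ln(C0/C) = 0.38003
t = 0.38003 / 0.02 = 19.00 years

19.00


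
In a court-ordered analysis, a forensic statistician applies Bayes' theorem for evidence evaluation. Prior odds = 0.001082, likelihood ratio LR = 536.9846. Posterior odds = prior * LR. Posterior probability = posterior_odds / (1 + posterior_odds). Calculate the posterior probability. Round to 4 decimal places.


Bayesian evidence evaluation:
Posterior odds = prior_odds * LR = 0.001082 * 536.9846 = 0.5810173
Posterior probability = posterior_odds / (1 + posterior_odds)
= 0.5810173 / (1 + 0.5810173)
= 0.5810173 / 1.5810173
= 0.3675

0.3675


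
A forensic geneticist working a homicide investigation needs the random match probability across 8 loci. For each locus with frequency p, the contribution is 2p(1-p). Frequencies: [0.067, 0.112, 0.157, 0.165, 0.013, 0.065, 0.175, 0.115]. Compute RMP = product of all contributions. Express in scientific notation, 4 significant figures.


Computing RMP for 8 loci:
Locus 1: 2 * 0.067 * 0.933 = 0.125022
Locus 2: 2 * 0.112 * 0.888 = 0.198912
Locus 3: 2 * 0.157 * 0.843 = 0.264702
Locus 4: 2 * 0.165 * 0.835 = 0.27555
Locus 5: 2 * 0.013 * 0.987 = 0.025662
Locus 6: 2 * 0.065 * 0.935 = 0.12155
Locus 7: 2 * 0.175 * 0.825 = 0.28875
Locus 8: 2 * 0.115 * 0.885 = 0.20355
RMP = 3.325e-07

3.325e-07


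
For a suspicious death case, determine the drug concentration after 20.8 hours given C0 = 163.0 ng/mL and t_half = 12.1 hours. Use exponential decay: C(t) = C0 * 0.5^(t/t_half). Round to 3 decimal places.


Drug concentration decay:
Number of half-lives = t / t_half = 20.8 / 12.1 = 1.719008
Decay factor = 0.5^1.719008 = 0.30375751
C(t) = 163.0 * 0.30375751 = 49.512 ng/mL

49.512


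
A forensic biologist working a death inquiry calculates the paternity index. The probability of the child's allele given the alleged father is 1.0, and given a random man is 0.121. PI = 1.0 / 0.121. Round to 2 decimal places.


Paternity Index calculation:
PI = P(allele|father) / P(allele|random)
PI = 1.0 / 0.121
PI = 8.26

8.26


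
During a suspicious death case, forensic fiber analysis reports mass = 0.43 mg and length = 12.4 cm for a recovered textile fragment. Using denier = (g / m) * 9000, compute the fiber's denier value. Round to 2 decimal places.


Denier calculation:
Mass in grams = 0.43 mg / 1000 = 0.00043 g
Length in meters = 12.4 cm / 100 = 0.124 m
Linear density = mass / length = 0.00043 / 0.124 = 0.00346774 g/m
Denier = (g/m) * 9000 = 0.00346774 * 9000 = 31.21

31.21


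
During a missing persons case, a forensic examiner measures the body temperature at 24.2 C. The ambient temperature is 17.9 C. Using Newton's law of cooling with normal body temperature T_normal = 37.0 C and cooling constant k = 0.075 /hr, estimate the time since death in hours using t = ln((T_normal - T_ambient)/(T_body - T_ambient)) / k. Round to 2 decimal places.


Using Newton's law of cooling:
t = ln((T_normal - T_ambient) / (T_body - T_ambient)) / k
T_normal - T_ambient = 19.1
T_body - T_ambient = 6.3
Ratio = 3.031746
ln(ratio) = 1.109139
t = 1.109139 / 0.075 = 14.79 hours

14.79


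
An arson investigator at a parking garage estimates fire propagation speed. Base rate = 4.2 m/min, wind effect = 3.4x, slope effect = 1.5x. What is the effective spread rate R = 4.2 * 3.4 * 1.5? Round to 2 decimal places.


Fire spread rate calculation:
R = R0 * wind_factor * slope_factor
= 4.2 * 3.4 * 1.5
= 14.28 * 1.5
= 21.42 m/min

21.42


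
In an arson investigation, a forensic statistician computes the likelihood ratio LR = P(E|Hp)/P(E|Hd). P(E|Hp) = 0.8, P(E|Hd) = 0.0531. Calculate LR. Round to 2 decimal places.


Likelihood ratio calculation:
LR = P(E|Hp) / P(E|Hd)
LR = 0.8 / 0.0531
LR = 15.07

15.07


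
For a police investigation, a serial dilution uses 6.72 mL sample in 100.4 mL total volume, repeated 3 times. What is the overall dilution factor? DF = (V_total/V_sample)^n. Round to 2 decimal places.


Dilution factor calculation:
Single dilution = V_total / V_sample = 100.4 / 6.72 ≈ 14.940476
Number of dilutions = 3
Total DF = (100.4 / 6.72)^3 (full precision, rounded at the end) = 3334.98

3334.98


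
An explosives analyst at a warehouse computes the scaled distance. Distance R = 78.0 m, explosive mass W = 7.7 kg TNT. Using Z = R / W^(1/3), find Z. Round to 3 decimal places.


Scaled distance calculation:
W^(1/3) = 7.7^(1/3) = 1.974681
Z = R / W^(1/3) = 78.0 / 1.974681
Z = 39.500 m/kg^(1/3)

39.500


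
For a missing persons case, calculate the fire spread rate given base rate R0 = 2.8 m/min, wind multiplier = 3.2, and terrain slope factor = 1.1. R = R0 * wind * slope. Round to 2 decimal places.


Fire spread rate calculation:
R = R0 * wind_factor * slope_factor
= 2.8 * 3.2 * 1.1
= 8.96 * 1.1
= 9.86 m/min

9.86


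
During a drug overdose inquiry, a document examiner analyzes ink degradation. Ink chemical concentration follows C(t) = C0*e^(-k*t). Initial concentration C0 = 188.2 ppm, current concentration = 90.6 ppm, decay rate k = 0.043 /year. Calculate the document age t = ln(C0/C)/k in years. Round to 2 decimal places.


Document age estimation:
C0/C = 188.2 / 90.6 = 2.077263
ln(C0/C) = 0.731051
t = 0.731051 / 0.043 = 17.00 years

17.00


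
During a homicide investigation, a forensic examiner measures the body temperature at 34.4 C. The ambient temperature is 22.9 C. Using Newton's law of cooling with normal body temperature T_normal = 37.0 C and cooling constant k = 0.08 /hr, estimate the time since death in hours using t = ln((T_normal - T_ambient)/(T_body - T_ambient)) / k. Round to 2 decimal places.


Using Newton's law of cooling:
t = ln((T_normal - T_ambient) / (T_body - T_ambient)) / k
T_normal - T_ambient = 14.1
T_body - T_ambient = 11.5
Ratio = 1.226087
ln(ratio) = 0.203828
t = 0.203828 / 0.08 = 2.55 hours

2.55


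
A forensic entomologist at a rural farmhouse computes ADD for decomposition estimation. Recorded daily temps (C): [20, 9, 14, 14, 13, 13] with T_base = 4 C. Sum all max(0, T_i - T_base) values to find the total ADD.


Computing ADD day by day:
Day 1: max(0, 20 - 4) = 16
Day 2: max(0, 9 - 4) = 5
Day 3: max(0, 14 - 4) = 10
Day 4: max(0, 14 - 4) = 10
Day 5: max(0, 13 - 4) = 9
Day 6: max(0, 13 - 4) = 9
Total ADD = 59

59


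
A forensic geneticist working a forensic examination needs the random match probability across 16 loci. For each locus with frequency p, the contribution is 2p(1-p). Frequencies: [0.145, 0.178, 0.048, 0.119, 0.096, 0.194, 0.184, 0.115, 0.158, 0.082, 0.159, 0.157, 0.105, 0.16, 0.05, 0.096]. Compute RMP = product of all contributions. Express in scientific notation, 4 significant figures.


Computing RMP for 16 loci:
Locus 1: 2 * 0.145 * 0.855 = 0.24795
Locus 2: 2 * 0.178 * 0.822 = 0.292632
Locus 3: 2 * 0.048 * 0.952 = 0.091392
Locus 4: 2 * 0.119 * 0.881 = 0.209678
Locus 5: 2 * 0.096 * 0.904 = 0.173568
Locus 6: 2 * 0.194 * 0.806 = 0.312728
Locus 7: 2 * 0.184 * 0.816 = 0.300288
Locus 8: 2 * 0.115 * 0.885 = 0.20355
Locus 9: 2 * 0.158 * 0.842 = 0.266072
Locus 10: 2 * 0.082 * 0.918 = 0.150552
Locus 11: 2 * 0.159 * 0.841 = 0.267438
Locus 12: 2 * 0.157 * 0.843 = 0.264702
Locus 13: 2 * 0.105 * 0.895 = 0.18795
Locus 14: 2 * 0.16 * 0.84 = 0.2688
Locus 15: 2 * 0.05 * 0.95 = 0.095
Locus 16: 2 * 0.096 * 0.904 = 0.173568
RMP = 1.090e-11

1.090e-11


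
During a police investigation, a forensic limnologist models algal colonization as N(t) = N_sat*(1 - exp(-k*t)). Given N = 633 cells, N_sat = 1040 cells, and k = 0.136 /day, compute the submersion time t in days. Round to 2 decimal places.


PMSI from diatom colonization curve:
N / N_sat = 633 / 1040 = 0.608654
1 - N/N_sat = 0.391346
ln(1 - N/N_sat) = -0.938163
t = -ln(1 - N/N_sat) / k = -(-0.938163) / 0.136 = 6.90 days

6.90


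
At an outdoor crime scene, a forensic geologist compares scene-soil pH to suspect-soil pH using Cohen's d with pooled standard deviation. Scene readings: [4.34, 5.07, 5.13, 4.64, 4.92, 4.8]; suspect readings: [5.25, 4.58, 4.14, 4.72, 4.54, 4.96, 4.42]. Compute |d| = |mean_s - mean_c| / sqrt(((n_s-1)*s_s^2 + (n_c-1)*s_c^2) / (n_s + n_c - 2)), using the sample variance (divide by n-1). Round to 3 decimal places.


Pooled-variance Cohen's d for soil pH comparison:
Scene mean = 28.9 / 6 = 4.816667
Suspect mean = 32.61 / 7 = 4.658571
Scene sample variance s_s^2 = 0.086347
Suspect sample variance s_c^2 = 0.131748
Pooled variance = ((n_s-1)*s_s^2 + (n_c-1)*s_c^2) / (n_s + n_c - 2) = 0.111111
Pooled SD = sqrt(0.111111) = 0.333333
Mean difference = 0.158095
|d| = |0.158095| / 0.333333 = 0.474

0.474


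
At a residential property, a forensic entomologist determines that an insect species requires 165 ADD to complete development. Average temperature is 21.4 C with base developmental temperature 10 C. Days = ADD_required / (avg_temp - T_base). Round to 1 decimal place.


Insect development time:
Effective temperature = avg_temp - T_base = 21.4 - 10 = 11.4 C
Days = ADD / effective_temp = 165 / 11.4 = 14.5 days

14.5


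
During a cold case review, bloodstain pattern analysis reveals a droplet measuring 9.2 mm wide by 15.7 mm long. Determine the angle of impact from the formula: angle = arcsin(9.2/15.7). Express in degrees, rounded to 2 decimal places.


Blood spatter impact angle calculation:
width / length = 9.2 / 15.7 = 0.585987
angle = arcsin(0.585987)
angle = 35.87 degrees

35.87


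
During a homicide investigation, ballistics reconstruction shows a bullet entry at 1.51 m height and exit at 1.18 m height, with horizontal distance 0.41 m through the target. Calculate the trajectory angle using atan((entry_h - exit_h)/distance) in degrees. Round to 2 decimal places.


Bullet trajectory angle:
Height difference = 1.51 - 1.18 = 0.33 m
angle = atan(0.33 / 0.41)
angle = atan(0.804878)
angle = 38.83 degrees

38.83


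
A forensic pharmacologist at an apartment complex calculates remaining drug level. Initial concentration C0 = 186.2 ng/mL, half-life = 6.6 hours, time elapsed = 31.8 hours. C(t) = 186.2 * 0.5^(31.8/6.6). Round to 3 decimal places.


Drug concentration decay:
Number of half-lives = t / t_half = 31.8 / 6.6 = 4.818182
Decay factor = 0.5^4.818182 = 0.03544726
C(t) = 186.2 * 0.03544726 = 6.600 ng/mL

6.600


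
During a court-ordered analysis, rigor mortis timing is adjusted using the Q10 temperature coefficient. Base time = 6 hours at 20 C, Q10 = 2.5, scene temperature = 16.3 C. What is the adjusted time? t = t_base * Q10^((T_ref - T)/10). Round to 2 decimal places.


Rigor mortis time adjustment:
Exponent = (T_ref - T_actual) / 10 = (20 - 16.3) / 10 = 0.37
Q10 factor = 2.5^0.37 = 1.40358
t_adjusted = 6 * 1.40358 = 8.42 hours

8.42


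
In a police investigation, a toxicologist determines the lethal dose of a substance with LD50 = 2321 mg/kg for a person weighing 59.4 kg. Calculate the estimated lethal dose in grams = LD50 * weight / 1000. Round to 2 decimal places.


Lethal dose calculation:
Lethal dose = LD50 * body_weight / 1000
= 2321 * 59.4 / 1000
= 137867.4 / 1000
= 137.87 g

137.87


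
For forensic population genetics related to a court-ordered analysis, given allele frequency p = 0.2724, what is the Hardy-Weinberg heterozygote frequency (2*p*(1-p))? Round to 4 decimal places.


Hardy-Weinberg heterozygote frequency:
q = 1 - p = 1 - 0.2724 = 0.7276
2pq = 2 * 0.2724 * 0.7276 = 0.3964

0.3964


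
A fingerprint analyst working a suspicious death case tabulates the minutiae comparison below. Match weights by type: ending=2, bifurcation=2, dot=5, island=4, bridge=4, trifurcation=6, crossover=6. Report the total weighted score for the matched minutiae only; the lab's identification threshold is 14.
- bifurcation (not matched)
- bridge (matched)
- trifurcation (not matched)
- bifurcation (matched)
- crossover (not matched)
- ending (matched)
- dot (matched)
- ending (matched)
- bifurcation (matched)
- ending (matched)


Weighted minutiae match score:
  bifurcation: not matched, +0
  bridge: matched, +4 (running total 4)
  trifurcation: not matched, +0
  bifurcation: matched, +2 (running total 6)
  crossover: not matched, +0
  ending: matched, +2 (running total 8)
  dot: matched, +5 (running total 13)
  ending: matched, +2 (running total 15)
  bifurcation: matched, +2 (running total 17)
  ending: matched, +2 (running total 19)
Total score = 19
Threshold = 14; verdict = identification

19


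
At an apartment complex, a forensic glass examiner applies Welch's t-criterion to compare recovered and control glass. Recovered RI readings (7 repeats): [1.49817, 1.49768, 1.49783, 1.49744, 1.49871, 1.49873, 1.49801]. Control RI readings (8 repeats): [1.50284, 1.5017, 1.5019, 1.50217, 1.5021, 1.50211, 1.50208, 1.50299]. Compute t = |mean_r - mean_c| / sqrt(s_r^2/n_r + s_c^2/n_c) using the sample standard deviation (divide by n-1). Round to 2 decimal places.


Welch's t-criterion for glass RI comparison:
Recovered mean = sum / n_r = 10.48657 / 7 = 1.4980814
Control mean = sum / n_c = 12.01789 / 8 = 1.5022362
Recovered sample variance s_r^2 = 2.44081e-07
Control sample variance s_c^2 = 1.99512e-07
Welch SE (unpooled) = sqrt(s_r^2/n_r + s_c^2/n_c) = sqrt(3.48687e-08 + 2.49391e-08) = sqrt(5.98078e-08) = 0.000244556
|mean_r - mean_c| = 0.00415482
t = 0.00415482 / 0.000244556 = 16.99

16.99


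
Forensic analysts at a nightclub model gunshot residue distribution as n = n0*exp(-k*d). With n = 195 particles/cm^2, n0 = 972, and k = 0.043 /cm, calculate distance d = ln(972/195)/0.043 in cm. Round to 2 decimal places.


GSR distance calculation:
n0/n = 972 / 195 = 4.984615
ln(n0/n) = 1.606356
d = 1.606356 / 0.043 = 37.36 cm

37.36


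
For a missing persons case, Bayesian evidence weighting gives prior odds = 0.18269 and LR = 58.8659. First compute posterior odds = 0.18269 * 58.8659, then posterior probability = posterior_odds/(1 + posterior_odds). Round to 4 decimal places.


Bayesian evidence evaluation:
Posterior odds = prior_odds * LR = 0.18269 * 58.8659 = 10.75421
Posterior probability = posterior_odds / (1 + posterior_odds)
= 10.75421 / (1 + 10.75421)
= 10.75421 / 11.75421
= 0.9149

0.9149


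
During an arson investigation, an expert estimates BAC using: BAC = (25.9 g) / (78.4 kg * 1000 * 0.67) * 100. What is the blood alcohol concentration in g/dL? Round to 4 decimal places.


Applying the Widmark formula:
BAC = (dose_g / (body_wt * 1000 * r)) * 100
Denominator = 78.4 * 1000 * 0.67 = 52528
BAC = (25.9 / 52528) * 100
BAC = 0.0493 g/dL

0.0493


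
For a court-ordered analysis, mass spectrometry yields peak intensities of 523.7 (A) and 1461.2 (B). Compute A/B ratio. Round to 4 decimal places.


Spectral peak ratio:
Peak A = 523.7 counts
Peak B = 1461.2 counts
Ratio = 523.7 / 1461.2 = 0.3584

0.3584


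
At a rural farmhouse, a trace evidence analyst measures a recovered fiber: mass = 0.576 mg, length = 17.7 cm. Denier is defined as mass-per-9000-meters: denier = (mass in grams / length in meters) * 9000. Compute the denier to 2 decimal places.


Denier calculation:
Mass in grams = 0.576 mg / 1000 = 0.000576 g
Length in meters = 17.7 cm / 100 = 0.177 m
Linear density = mass / length = 0.000576 / 0.177 = 0.00325424 g/m
Denier = (g/m) * 9000 = 0.00325424 * 9000 = 29.29

29.29


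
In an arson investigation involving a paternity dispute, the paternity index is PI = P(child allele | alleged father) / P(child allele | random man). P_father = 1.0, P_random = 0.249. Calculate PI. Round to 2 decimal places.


Paternity Index calculation:
PI = P(allele|father) / P(allele|random)
PI = 1.0 / 0.249
PI = 4.02

4.02


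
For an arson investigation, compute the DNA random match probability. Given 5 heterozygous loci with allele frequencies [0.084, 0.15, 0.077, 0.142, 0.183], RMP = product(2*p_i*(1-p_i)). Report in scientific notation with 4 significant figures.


Computing RMP for 5 loci:
Locus 1: 2 * 0.084 * 0.916 = 0.153888
Locus 2: 2 * 0.15 * 0.85 = 0.255
Locus 3: 2 * 0.077 * 0.923 = 0.142142
Locus 4: 2 * 0.142 * 0.858 = 0.243672
Locus 5: 2 * 0.183 * 0.817 = 0.299022
RMP = 4.064e-04

4.064e-04


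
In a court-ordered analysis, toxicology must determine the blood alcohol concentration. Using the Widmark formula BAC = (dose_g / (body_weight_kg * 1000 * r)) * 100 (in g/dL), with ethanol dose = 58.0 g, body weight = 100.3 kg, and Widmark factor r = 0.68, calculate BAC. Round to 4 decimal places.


Applying the Widmark formula:
BAC = (dose_g / (body_wt * 1000 * r)) * 100
Denominator = 100.3 * 1000 * 0.68 = 68204
BAC = (58.0 / 68204) * 100
BAC = 0.0850 g/dL

0.0850


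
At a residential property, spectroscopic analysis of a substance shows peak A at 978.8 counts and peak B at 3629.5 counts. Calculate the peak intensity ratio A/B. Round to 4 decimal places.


Spectral peak ratio:
Peak A = 978.8 counts
Peak B = 3629.5 counts
Ratio = 978.8 / 3629.5 = 0.2697

0.2697


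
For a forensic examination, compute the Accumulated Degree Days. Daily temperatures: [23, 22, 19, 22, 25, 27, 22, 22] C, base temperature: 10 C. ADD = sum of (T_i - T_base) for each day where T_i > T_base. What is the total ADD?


Computing ADD day by day:
Day 1: max(0, 23 - 10) = 13
Day 2: max(0, 22 - 10) = 12
Day 3: max(0, 19 - 10) = 9
Day 4: max(0, 22 - 10) = 12
Day 5: max(0, 25 - 10) = 15
Day 6: max(0, 27 - 10) = 17
Day 7: max(0, 22 - 10) = 12
Day 8: max(0, 22 - 10) = 12
Total ADD = 102

102


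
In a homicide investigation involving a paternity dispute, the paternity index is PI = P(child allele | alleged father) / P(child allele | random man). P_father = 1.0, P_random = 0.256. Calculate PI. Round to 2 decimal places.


Paternity Index calculation:
PI = P(allele|father) / P(allele|random)
PI = 1.0 / 0.256
PI = 3.91

3.91


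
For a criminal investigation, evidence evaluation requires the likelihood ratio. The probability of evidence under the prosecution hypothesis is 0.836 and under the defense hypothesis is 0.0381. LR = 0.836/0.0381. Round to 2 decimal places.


Likelihood ratio calculation:
LR = P(E|Hp) / P(E|Hd)
LR = 0.836 / 0.0381
LR = 21.94

21.94


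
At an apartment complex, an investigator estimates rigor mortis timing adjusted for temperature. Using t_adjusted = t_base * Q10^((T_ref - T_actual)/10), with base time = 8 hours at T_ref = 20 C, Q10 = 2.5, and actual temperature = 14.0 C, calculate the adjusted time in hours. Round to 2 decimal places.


Rigor mortis time adjustment:
Exponent = (T_ref - T_actual) / 10 = (20 - 14.0) / 10 = 0.6
Q10 factor = 2.5^0.6 = 1.73286
t_adjusted = 8 * 1.73286 = 13.86 hours

13.86


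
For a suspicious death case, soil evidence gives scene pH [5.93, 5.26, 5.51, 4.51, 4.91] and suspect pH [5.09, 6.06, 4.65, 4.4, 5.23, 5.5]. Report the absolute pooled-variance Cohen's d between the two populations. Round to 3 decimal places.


Pooled-variance Cohen's d for soil pH comparison:
Scene mean = 26.12 / 5 = 5.224
Suspect mean = 30.93 / 6 = 5.155
Scene sample variance s_s^2 = 0.29748
Suspect sample variance s_c^2 = 0.35459
Pooled variance = ((n_s-1)*s_s^2 + (n_c-1)*s_c^2) / (n_s + n_c - 2) = 0.329208
Pooled SD = sqrt(0.329208) = 0.573767
Mean difference = 0.069
|d| = |0.069| / 0.573767 = 0.120

0.120


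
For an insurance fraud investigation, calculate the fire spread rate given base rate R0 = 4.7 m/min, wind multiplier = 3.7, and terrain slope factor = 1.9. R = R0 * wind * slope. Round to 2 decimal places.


Fire spread rate calculation:
R = R0 * wind_factor * slope_factor
= 4.7 * 3.7 * 1.9
= 17.39 * 1.9
= 33.04 m/min

33.04


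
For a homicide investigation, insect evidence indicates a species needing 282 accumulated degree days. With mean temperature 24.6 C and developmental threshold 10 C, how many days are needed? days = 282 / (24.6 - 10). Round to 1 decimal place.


Insect development time:
Effective temperature = avg_temp - T_base = 24.6 - 10 = 14.6 C
Days = ADD / effective_temp = 282 / 14.6 = 19.3 days

19.3


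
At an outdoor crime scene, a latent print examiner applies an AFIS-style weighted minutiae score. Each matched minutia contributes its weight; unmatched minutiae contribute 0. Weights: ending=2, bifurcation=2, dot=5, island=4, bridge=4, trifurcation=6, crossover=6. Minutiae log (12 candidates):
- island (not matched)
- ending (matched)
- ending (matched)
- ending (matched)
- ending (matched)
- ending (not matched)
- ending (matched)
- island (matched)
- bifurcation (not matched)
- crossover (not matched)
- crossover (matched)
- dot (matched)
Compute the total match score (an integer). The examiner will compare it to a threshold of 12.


Weighted minutiae match score:
  island: not matched, +0
  ending: matched, +2 (running total 2)
  ending: matched, +2 (running total 4)
  ending: matched, +2 (running total 6)
  ending: matched, +2 (running total 8)
  ending: not matched, +0
  ending: matched, +2 (running total 10)
  island: matched, +4 (running total 14)
  bifurcation: not matched, +0
  crossover: not matched, +0
  crossover: matched, +6 (running total 20)
  dot: matched, +5 (running total 25)
Total score = 25
Threshold = 12; verdict = identification

25


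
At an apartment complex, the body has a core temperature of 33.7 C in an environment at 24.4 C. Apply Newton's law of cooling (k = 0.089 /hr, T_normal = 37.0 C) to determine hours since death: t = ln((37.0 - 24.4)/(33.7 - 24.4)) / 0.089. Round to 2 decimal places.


Using Newton's law of cooling:
t = ln((T_normal - T_ambient) / (T_body - T_ambient)) / k
T_normal - T_ambient = 12.6
T_body - T_ambient = 9.3
Ratio = 1.354839
ln(ratio) = 0.303683
t = 0.303683 / 0.089 = 3.41 hours

3.41


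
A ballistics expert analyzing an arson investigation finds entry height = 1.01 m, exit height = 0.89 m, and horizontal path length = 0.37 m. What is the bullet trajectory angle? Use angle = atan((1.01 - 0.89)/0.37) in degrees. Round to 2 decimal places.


Bullet trajectory angle:
Height difference = 1.01 - 0.89 = 0.12 m
angle = atan(0.12 / 0.37)
angle = atan(0.324324)
angle = 17.97 degrees

17.97
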